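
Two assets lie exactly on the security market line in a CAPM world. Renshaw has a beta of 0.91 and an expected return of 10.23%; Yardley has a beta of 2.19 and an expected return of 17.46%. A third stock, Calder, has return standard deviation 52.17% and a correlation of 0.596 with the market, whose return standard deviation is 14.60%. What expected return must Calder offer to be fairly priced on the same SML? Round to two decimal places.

17.12%

MRP = (17.46% − 10.23%) / (2.19 − 0.91) = 5.6484%
R_f = 10.23% − 0.91 × 5.6484% = 5.0900%
β_Calder = ρ·σ_i/σ_m = 0.596 × 52.17 / 14.60 = 2.1297
E(R_Calder) = R_f + β × MRP = 5.0900% + 2.1297 × 5.6484% = 17.12%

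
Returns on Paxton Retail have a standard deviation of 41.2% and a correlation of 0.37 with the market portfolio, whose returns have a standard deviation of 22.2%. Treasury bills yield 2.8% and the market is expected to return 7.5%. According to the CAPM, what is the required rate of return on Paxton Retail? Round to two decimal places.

β = ρ × σ_i / σ_m = 0.37 × 41.2% / 22.2% = 0.6867
MRP = 7.5% − 2.8% = 4.70%
E(R) = 2.8% + 0.6867 × 4.7% = 6.03%

6.03%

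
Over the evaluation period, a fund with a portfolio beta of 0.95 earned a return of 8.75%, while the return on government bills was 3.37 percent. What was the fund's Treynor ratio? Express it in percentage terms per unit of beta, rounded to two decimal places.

5.66%

Treynor = (R_P − R_f) / β_P = (8.75% − 3.37%) / 0.9500 = 5.38% / 0.9500 = 5.66%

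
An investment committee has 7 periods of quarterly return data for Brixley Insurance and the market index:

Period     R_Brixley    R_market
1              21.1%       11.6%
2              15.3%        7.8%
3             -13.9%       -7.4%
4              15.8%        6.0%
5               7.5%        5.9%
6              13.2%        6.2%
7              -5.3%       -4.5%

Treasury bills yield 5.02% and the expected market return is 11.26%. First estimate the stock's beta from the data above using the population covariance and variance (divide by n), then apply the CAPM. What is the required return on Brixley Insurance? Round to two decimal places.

16.26%

Mean R_i = (21.1 + 15.3 − 13.9 + 15.8 + 7.5 + 13.2 − 5.3) / 7 = 7.6714%
Mean R_m = (11.6 + 7.8 − 7.4 + 6.0 + 5.9 + 6.2 − 4.5) / 7 = 3.6571%
Σ(R_i − R̄_i)(R_m − R̄_m) = 515.3114  ⇒  Cov = 515.3114 / 7 = 73.6159
Σ(R_m − R̄_m)² = 286.0371  ⇒  Var(R_m) = 286.0371 / 7 = 40.8624
β = Cov / Var(R_m) = 73.6159 / 40.8624 = 1.8016
MRP = 11.26% − 5.02% = 6.24%
E(R) = R_f + β × MRP = 5.02% + 1.8016 × 6.24% = 16.26%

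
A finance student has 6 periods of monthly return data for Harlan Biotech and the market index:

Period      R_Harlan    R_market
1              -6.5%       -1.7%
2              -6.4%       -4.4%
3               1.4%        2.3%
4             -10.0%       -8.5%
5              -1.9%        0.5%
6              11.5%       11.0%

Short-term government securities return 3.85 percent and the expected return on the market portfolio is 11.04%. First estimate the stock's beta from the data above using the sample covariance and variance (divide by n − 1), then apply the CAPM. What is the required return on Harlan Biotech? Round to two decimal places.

Mean R_i = (-6.5 − 6.4 + 1.4 − 10.0 − 1.9 + 11.5) / 6 = -1.9833%
Mean R_m = (-1.7 − 4.4 + 2.3 − 8.5 + 0.5 + 11.0) / 6 = -0.1333%
Σ(R_i − R̄_i)(R_m − R̄_m) = 251.3933  ⇒  Cov = 251.3933 / 5 = 50.2787
Σ(R_m − R̄_m)² = 220.9333  ⇒  Var(R_m) = 220.9333 / 5 = 44.1867
β = Cov / Var(R_m) = 50.2787 / 44.1867 = 1.1379
MRP = 11.04% − 3.85% = 7.19%
E(R) = R_f + β × MRP = 3.85% + 1.1379 × 7.19% = 12.03%

12.03%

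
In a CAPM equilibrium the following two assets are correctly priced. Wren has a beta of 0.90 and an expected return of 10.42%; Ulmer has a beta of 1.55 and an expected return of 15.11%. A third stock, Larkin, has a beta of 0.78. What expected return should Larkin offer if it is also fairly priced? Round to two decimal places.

MRP (SML slope) = (15.11% − 10.42%) / (1.55 − 0.90) = 4.69% / 0.65 = 7.2154%
R_f (intercept) = 10.42% − 0.90 × 7.2154% = 3.9261%
E(R_Larkin) = R_f + β × MRP = 3.9261% + 0.78 × 7.2154% = 9.55%

9.55%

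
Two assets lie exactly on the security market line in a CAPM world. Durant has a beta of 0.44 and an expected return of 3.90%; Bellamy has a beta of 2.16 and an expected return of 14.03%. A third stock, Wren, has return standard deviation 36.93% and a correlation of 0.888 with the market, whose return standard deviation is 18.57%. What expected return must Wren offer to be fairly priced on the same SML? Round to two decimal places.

MRP = (14.03% − 3.90%) / (2.16 − 0.44) = 5.8895%
R_f = 3.90% − 0.44 × 5.8895% = 1.3086%
β_Wren = ρ·σ_i/σ_m = 0.888 × 36.93 / 18.57 = 1.7660
E(R_Wren) = R_f + β × MRP = 1.3086% + 1.7660 × 5.8895% = 11.71%

11.71%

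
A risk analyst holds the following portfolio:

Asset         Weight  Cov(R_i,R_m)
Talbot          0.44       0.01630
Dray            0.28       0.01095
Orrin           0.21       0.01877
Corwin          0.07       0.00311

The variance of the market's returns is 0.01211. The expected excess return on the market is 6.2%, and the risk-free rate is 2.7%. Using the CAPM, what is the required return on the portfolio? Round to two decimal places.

10.07%

β_Talbot = 0.01630 / 0.01211 = 1.3460
β_Dray = 0.01095 / 0.01211 = 0.9042
β_Orrin = 0.01877 / 0.01211 = 1.5500
β_Corwin = 0.00311 / 0.01211 = 0.2568
β_P = Σ w_i β_i = 0.44×1.3460 + 0.28×0.9042 + 0.21×1.5500 + 0.07×0.2568 = 1.1889
E(R_P) = R_f + β_P × MRP = 2.7% + 1.1889 × 6.2% = 10.07%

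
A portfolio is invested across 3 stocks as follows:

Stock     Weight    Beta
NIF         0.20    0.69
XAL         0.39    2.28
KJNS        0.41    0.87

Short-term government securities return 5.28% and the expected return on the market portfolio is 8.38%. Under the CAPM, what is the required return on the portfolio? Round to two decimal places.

9.57%

β_P = Σ w_i β_i = 0.20×0.69 + 0.39×2.28 + 0.41×0.87 = 1.3839
MRP = 8.38% − 5.28% = 3.10%
E(R_P) = R_f + β_P × MRP = 5.28% + 1.3839 × 3.10% = 9.57%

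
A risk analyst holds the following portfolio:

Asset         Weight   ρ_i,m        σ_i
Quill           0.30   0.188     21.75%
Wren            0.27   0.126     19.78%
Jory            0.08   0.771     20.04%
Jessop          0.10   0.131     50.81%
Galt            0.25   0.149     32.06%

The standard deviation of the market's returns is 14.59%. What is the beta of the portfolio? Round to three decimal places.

β_Quill = 0.188 × 21.75% / 14.59% = 0.2803
β_Wren = 0.126 × 19.78% / 14.59% = 0.1708
β_Jory = 0.771 × 20.04% / 14.59% = 1.0590
β_Jessop = 0.131 × 50.81% / 14.59% = 0.4562
β_Galt = 0.149 × 32.06% / 14.59% = 0.3274
β_P = Σ w_i β_i = 0.30×0.2803 + 0.27×0.1708 + 0.08×1.0590 + 0.10×0.4562 + 0.25×0.3274 = 0.3424

0.342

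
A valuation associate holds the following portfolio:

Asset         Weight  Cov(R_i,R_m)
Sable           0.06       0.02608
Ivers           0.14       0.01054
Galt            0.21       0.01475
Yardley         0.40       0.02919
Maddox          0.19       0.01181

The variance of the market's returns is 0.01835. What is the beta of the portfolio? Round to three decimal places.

1.093

β_Sable = 0.02608 / 0.01835 = 1.4213
β_Ivers = 0.01054 / 0.01835 = 0.5744
β_Galt = 0.01475 / 0.01835 = 0.8038
β_Yardley = 0.02919 / 0.01835 = 1.5907
β_Maddox = 0.01181 / 0.01835 = 0.6436
β_P = Σ w_i β_i = 0.06×1.4213 + 0.14×0.5744 + 0.21×0.8038 + 0.40×1.5907 + 0.19×0.6436 = 1.0931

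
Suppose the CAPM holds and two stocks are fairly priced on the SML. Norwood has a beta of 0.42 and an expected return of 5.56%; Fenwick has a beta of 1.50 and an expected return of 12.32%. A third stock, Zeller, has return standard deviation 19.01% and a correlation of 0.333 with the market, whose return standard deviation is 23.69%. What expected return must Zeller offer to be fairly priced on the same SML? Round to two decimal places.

MRP = (12.32% − 5.56%) / (1.50 − 0.42) = 6.2593%
R_f = 5.56% − 0.42 × 6.2593% = 2.9311%
β_Zeller = ρ·σ_i/σ_m = 0.333 × 19.01 / 23.69 = 0.2672
E(R_Zeller) = R_f + β × MRP = 2.9311% + 0.2672 × 6.2593% = 4.60%

4.60%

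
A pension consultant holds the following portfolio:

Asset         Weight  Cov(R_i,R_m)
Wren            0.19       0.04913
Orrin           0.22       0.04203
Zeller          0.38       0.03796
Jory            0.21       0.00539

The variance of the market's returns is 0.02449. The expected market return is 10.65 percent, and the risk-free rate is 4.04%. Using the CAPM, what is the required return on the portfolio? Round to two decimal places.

13.25%

β_Wren = 0.04913 / 0.02449 = 2.0061
β_Orrin = 0.04203 / 0.02449 = 1.7162
β_Zeller = 0.03796 / 0.02449 = 1.5500
β_Jory = 0.00539 / 0.02449 = 0.2201
β_P = Σ w_i β_i = 0.19×2.0061 + 0.22×1.7162 + 0.38×1.5500 + 0.21×0.2201 = 1.3939
MRP = 10.65% − 4.04% = 6.61%
E(R_P) = R_f + β_P × MRP = 4.04% + 1.3939 × 6.61% = 13.25%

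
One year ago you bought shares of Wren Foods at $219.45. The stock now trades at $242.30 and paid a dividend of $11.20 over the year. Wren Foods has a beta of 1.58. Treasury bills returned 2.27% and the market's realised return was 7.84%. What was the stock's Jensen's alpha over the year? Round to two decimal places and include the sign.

Realised HPR = (P1 + D1 − P0) / P0 = (242.30 + 11.20 − 219.45) / 219.45 = 34.05 / 219.45 = 15.5161%
MRP = 7.84% − 2.27% = 5.57%
CAPM required = R_f + β·MRP = 2.27% + 1.58 × 5.57% = 11.0706%
α = realised − required = 15.5161% − 11.0706% = +4.45%

+4.45%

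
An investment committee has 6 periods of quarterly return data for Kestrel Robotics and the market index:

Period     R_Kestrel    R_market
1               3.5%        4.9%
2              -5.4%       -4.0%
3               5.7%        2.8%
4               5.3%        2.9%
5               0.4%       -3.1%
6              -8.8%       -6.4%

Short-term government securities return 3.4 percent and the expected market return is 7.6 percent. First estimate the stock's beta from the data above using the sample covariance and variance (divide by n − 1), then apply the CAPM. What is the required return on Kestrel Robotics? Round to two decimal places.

Mean R_i = (3.5 − 5.4 + 5.7 + 5.3 + 0.4 − 8.8) / 6 = 0.1167%
Mean R_m = (4.9 − 4.0 + 2.8 + 2.9 − 3.1 − 6.4) / 6 = -0.4833%
Σ(R_i − R̄_i)(R_m − R̄_m) = 125.4983  ⇒  Cov = 125.4983 / 5 = 25.0997
Σ(R_m − R̄_m)² = 105.4283  ⇒  Var(R_m) = 105.4283 / 5 = 21.0857
β = Cov / Var(R_m) = 25.0997 / 21.0857 = 1.1904
MRP = 7.6% − 3.4% = 4.20%
E(R) = R_f + β × MRP = 3.4% + 1.1904 × 4.2% = 8.40%

8.40%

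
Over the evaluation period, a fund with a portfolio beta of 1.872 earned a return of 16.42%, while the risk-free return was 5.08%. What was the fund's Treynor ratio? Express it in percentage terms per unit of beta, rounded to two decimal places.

Treynor = (R_P − R_f) / β_P = (16.42% − 5.08%) / 1.8720 = 11.34% / 1.8720 = 6.06%

6.06%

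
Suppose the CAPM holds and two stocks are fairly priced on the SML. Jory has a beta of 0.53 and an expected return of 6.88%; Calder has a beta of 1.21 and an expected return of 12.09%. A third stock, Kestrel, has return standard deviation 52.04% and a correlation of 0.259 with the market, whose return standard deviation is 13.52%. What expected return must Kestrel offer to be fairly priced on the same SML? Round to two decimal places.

MRP = (12.09% − 6.88%) / (1.21 − 0.53) = 7.6618%
R_f = 6.88% − 0.53 × 7.6618% = 2.8192%
β_Kestrel = ρ·σ_i/σ_m = 0.259 × 52.04 / 13.52 = 0.9969
E(R_Kestrel) = R_f + β × MRP = 2.8192% + 0.9969 × 7.6618% = 10.46%

10.46%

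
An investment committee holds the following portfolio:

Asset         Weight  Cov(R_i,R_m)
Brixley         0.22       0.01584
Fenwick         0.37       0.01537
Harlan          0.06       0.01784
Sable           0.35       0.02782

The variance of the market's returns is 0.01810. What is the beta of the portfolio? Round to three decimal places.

1.104

β_Brixley = 0.01584 / 0.01810 = 0.8751
β_Fenwick = 0.01537 / 0.01810 = 0.8492
β_Harlan = 0.01784 / 0.01810 = 0.9856
β_Sable = 0.02782 / 0.01810 = 1.5370
β_P = Σ w_i β_i = 0.22×0.8751 + 0.37×0.8492 + 0.06×0.9856 + 0.35×1.5370 = 1.1038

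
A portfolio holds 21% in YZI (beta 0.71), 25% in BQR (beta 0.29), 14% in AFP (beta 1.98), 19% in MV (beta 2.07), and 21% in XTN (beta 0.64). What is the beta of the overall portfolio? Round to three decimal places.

1.027

β_P = Σ w_i β_i = 0.21×0.71 + 0.25×0.29 + 0.14×1.98 + 0.19×2.07 + 0.21×0.64 = 1.0265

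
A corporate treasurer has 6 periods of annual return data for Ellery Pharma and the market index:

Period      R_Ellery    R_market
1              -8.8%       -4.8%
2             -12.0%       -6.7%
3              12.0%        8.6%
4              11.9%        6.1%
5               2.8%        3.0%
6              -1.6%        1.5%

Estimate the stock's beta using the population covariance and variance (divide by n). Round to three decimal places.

1.656

Mean R_i = (-8.8 − 12.0 + 12.0 + 11.9 + 2.8 − 1.6) / 6 = 0.7167%
Mean R_m = (-4.8 − 6.7 + 8.6 + 6.1 + 3.0 + 1.5) / 6 = 1.2833%
Σ(R_i − R̄_i)(R_m − R̄_m) = 298.9117  ⇒  Cov = 298.9117 / 6 = 49.8186
Σ(R_m − R̄_m)² = 180.4683  ⇒  Var(R_m) = 180.4683 / 6 = 30.0781
β = Cov / Var(R_m) = 49.8186 / 30.0781 = 1.6563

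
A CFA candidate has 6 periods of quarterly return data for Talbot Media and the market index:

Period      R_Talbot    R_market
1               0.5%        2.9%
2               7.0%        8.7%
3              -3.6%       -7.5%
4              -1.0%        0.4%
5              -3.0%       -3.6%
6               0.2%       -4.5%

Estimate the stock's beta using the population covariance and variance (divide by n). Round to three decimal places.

0.577

Mean R_i = (0.5 + 7.0 − 3.6 − 1.0 − 3.0 + 0.2) / 6 = 0.0167%
Mean R_m = (2.9 + 8.7 − 7.5 + 0.4 − 3.6 − 4.5) / 6 = -0.6000%
Σ(R_i − R̄_i)(R_m − R̄_m) = 98.9100  ⇒  Cov = 98.9100 / 6 = 16.4850
Σ(R_m − R̄_m)² = 171.5600  ⇒  Var(R_m) = 171.5600 / 6 = 28.5933
β = Cov / Var(R_m) = 16.4850 / 28.5933 = 0.5765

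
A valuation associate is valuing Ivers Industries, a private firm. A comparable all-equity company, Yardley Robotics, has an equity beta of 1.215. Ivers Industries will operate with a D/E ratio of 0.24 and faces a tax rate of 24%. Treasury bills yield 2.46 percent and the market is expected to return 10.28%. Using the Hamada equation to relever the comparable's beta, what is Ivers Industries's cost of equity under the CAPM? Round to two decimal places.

13.69%

β_L = β_U × [1 + (1 − t)(D/E)] = 1.215 × [1 + (1 − 0.24) × 0.24]
    = 1.215 × [1 + 0.76 × 0.24] = 1.215 × 1.1824 = 1.4366
MRP = 10.28% − 2.46% = 7.82%
E(R) = R_f + β_L × MRP = 2.46% + 1.4366 × 7.82% = 13.69%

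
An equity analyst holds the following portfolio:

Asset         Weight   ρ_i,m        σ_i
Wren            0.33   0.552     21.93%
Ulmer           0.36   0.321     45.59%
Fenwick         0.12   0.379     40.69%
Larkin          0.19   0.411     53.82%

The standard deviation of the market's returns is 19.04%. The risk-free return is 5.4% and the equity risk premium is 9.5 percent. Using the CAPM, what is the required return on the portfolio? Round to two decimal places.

13.04%

β_Wren = 0.552 × 21.93% / 19.04% = 0.6358
β_Ulmer = 0.321 × 45.59% / 19.04% = 0.7686
β_Fenwick = 0.379 × 40.69% / 19.04% = 0.8100
β_Larkin = 0.411 × 53.82% / 19.04% = 1.1618
β_P = Σ w_i β_i = 0.33×0.6358 + 0.36×0.7686 + 0.12×0.8100 + 0.19×1.1618 = 0.8045
E(R_P) = R_f + β_P × MRP = 5.4% + 0.8045 × 9.5% = 13.04%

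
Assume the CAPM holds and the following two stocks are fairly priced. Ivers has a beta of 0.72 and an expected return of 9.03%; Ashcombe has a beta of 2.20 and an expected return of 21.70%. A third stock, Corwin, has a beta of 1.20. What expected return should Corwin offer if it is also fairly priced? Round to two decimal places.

MRP (SML slope) = (21.70% − 9.03%) / (2.20 − 0.72) = 12.67% / 1.48 = 8.5608%
R_f (intercept) = 9.03% − 0.72 × 8.5608% = 2.8662%
E(R_Corwin) = R_f + β × MRP = 2.8662% + 1.20 × 8.5608% = 13.14%

13.14%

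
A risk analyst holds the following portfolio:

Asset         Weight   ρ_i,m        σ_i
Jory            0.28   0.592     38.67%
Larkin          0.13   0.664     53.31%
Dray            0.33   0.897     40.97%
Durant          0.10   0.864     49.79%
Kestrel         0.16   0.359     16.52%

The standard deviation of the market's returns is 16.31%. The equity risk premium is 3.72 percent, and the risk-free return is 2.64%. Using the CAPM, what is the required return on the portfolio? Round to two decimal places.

β_Jory = 0.592 × 38.67% / 16.31% = 1.4036
β_Larkin = 0.664 × 53.31% / 16.31% = 2.1703
β_Dray = 0.897 × 40.97% / 16.31% = 2.2532
β_Durant = 0.864 × 49.79% / 16.31% = 2.6376
β_Kestrel = 0.359 × 16.52% / 16.31% = 0.3636
β_P = Σ w_i β_i = 0.28×1.4036 + 0.13×2.1703 + 0.33×2.2532 + 0.10×2.6376 + 0.16×0.3636 = 1.7406
E(R_P) = R_f + β_P × MRP = 2.64% + 1.7406 × 3.72% = 9.12%

9.12%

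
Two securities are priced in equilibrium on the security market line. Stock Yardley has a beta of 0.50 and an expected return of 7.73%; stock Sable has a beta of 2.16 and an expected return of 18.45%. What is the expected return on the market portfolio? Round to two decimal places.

Both satisfy E(R) = R_f + β·MRP, so the slope of the SML is
MRP = (18.45% − 7.73%) / (2.16 − 0.50) = 10.72% / 1.66 = 6.4578%
R_f = E(R_Yardley) − β_Yardley·MRP = 7.73% − 0.50 × 6.4578% = 4.5011%
E(R_m) = R_f + MRP = 4.5011% + 6.4578% = 10.96%

10.96%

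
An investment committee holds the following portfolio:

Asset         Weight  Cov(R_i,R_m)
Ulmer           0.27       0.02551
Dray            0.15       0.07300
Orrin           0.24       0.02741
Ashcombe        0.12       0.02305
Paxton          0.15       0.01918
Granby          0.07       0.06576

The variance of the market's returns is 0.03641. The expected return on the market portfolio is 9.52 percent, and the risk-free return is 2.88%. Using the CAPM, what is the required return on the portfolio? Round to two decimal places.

β_Ulmer = 0.02551 / 0.03641 = 0.7006
β_Dray = 0.07300 / 0.03641 = 2.0049
β_Orrin = 0.02741 / 0.03641 = 0.7528
β_Ashcombe = 0.02305 / 0.03641 = 0.6331
β_Paxton = 0.01918 / 0.03641 = 0.5268
β_Granby = 0.06576 / 0.03641 = 1.8061
β_P = Σ w_i β_i = 0.27×0.7006 + 0.15×2.0049 + 0.24×0.7528 + 0.12×0.6331 + 0.15×0.5268 + 0.07×1.8061 = 0.9520
MRP = 9.52% − 2.88% = 6.64%
E(R_P) = R_f + β_P × MRP = 2.88% + 0.9520 × 6.64% = 9.20%

9.20%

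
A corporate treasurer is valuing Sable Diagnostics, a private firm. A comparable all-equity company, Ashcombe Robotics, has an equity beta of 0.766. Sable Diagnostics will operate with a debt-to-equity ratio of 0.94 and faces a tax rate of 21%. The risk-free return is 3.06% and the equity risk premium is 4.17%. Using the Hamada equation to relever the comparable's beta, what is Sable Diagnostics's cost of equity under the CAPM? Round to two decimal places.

β_L = β_U × [1 + (1 − t)(D/E)] = 0.766 × [1 + (1 − 0.21) × 0.94]
    = 0.766 × [1 + 0.79 × 0.94] = 0.766 × 1.7426 = 1.3348
E(R) = R_f + β_L × MRP = 3.06% + 1.3348 × 4.17% = 8.63%

8.63%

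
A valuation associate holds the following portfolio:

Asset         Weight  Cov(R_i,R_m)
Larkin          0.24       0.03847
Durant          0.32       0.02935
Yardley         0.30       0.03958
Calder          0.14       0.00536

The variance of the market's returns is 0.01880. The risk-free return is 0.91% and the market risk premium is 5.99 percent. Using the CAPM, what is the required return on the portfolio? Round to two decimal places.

β_Larkin = 0.03847 / 0.01880 = 2.0463
β_Durant = 0.02935 / 0.01880 = 1.5612
β_Yardley = 0.03958 / 0.01880 = 2.1053
β_Calder = 0.00536 / 0.01880 = 0.2851
β_P = Σ w_i β_i = 0.24×2.0463 + 0.32×1.5612 + 0.30×2.1053 + 0.14×0.2851 = 1.6622
E(R_P) = R_f + β_P × MRP = 0.91% + 1.6622 × 5.99% = 10.87%

10.87%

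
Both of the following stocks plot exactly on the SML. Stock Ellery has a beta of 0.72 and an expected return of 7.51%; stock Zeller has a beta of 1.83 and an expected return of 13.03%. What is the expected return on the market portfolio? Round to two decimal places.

8.90%

Both satisfy E(R) = R_f + β·MRP, so the slope of the SML is
MRP = (13.03% − 7.51%) / (1.83 − 0.72) = 5.52% / 1.11 = 4.9730%
R_f = E(R_Ellery) − β_Ellery·MRP = 7.51% − 0.72 × 4.9730% = 3.9294%
E(R_m) = R_f + MRP = 3.9294% + 4.9730% = 8.90%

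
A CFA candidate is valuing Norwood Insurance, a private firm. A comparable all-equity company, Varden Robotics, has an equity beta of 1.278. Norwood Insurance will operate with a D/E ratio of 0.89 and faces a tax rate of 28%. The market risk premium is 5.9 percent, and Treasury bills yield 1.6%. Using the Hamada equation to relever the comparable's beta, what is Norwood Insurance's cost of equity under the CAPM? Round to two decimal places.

13.97%

β_L = β_U × [1 + (1 − t)(D/E)] = 1.278 × [1 + (1 − 0.28) × 0.89]
    = 1.278 × [1 + 0.72 × 0.89] = 1.278 × 1.6408 = 2.0969
E(R) = R_f + β_L × MRP = 1.6% + 2.0969 × 5.9% = 13.97%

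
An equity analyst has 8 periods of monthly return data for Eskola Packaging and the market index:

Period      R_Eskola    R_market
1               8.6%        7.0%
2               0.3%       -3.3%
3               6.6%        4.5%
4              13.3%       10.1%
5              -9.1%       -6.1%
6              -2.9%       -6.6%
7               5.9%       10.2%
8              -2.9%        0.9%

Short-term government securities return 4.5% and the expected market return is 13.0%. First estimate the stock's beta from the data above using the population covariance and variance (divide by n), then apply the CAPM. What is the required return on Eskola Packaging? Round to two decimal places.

12.52%

Mean R_i = (8.6 + 0.3 + 6.6 + 13.3 − 9.1 − 2.9 + 5.9 − 2.9) / 8 = 2.4750%
Mean R_m = (7.0 − 3.3 + 4.5 + 10.1 − 6.1 − 6.6 + 10.2 + 0.9) / 8 = 2.0875%
Σ(R_i − R̄_i)(R_m − R̄_m) = 314.1275  ⇒  Cov = 314.1275 / 8 = 39.2659
Σ(R_m − R̄_m)² = 332.9088  ⇒  Var(R_m) = 332.9088 / 8 = 41.6136
β = Cov / Var(R_m) = 39.2659 / 41.6136 = 0.9436
MRP = 13.0% − 4.5% = 8.50%
E(R) = R_f + β × MRP = 4.5% + 0.9436 × 8.5% = 12.52%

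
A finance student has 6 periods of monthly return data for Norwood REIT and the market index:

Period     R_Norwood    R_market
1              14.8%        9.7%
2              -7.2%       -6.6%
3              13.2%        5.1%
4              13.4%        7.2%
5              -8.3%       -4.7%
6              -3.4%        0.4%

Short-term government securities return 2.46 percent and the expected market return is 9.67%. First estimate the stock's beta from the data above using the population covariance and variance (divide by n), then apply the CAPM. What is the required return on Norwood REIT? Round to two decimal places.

14.11%

Mean R_i = (14.8 − 7.2 + 13.2 + 13.4 − 8.3 − 3.4) / 6 = 3.7500%
Mean R_m = (9.7 − 6.6 + 5.1 + 7.2 − 4.7 + 0.4) / 6 = 1.8500%
Σ(R_i − R̄_i)(R_m − R̄_m) = 350.9050  ⇒  Cov = 350.9050 / 6 = 58.4842
Σ(R_m − R̄_m)² = 217.2150  ⇒  Var(R_m) = 217.2150 / 6 = 36.2025
β = Cov / Var(R_m) = 58.4842 / 36.2025 = 1.6155
MRP = 9.67% − 2.46% = 7.21%
E(R) = R_f + β × MRP = 2.46% + 1.6155 × 7.21% = 14.11%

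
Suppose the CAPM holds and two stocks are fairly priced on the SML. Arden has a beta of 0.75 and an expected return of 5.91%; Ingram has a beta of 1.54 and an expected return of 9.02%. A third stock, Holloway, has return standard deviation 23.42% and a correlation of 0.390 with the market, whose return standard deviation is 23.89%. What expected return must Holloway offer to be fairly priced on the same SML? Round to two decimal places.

4.46%

MRP = (9.02% − 5.91%) / (1.54 − 0.75) = 3.9367%
R_f = 5.91% − 0.75 × 3.9367% = 2.9575%
β_Holloway = ρ·σ_i/σ_m = 0.390 × 23.42 / 23.89 = 0.3823
E(R_Holloway) = R_f + β × MRP = 2.9575% + 0.3823 × 3.9367% = 4.46%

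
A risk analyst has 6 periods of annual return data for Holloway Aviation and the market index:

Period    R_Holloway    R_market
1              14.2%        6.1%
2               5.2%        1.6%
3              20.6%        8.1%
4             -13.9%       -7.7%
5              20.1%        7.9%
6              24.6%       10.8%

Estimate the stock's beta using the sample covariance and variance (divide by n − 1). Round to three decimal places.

Mean R_i = (14.2 + 5.2 + 20.6 − 13.9 + 20.1 + 24.6) / 6 = 11.8000%
Mean R_m = (6.1 + 1.6 + 8.1 − 7.7 + 7.9 + 10.8) / 6 = 4.4667%
Σ(R_i − R̄_i)(R_m − R̄_m) = 477.0600  ⇒  Cov = 477.0600 / 5 = 95.4120
Σ(R_m − R̄_m)² = 224.0133  ⇒  Var(R_m) = 224.0133 / 5 = 44.8027
β = Cov / Var(R_m) = 95.4120 / 44.8027 = 2.1296

2.130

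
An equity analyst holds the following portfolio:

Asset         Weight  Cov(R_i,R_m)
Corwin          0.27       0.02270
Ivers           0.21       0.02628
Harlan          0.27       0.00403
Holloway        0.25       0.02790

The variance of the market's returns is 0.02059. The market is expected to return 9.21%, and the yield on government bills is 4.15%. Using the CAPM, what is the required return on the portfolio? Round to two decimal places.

8.99%

β_Corwin = 0.02270 / 0.02059 = 1.1025
β_Ivers = 0.02628 / 0.02059 = 1.2763
β_Harlan = 0.00403 / 0.02059 = 0.1957
β_Holloway = 0.02790 / 0.02059 = 1.3550
β_P = Σ w_i β_i = 0.27×1.1025 + 0.21×1.2763 + 0.27×0.1957 + 0.25×1.3550 = 0.9573
MRP = 9.21% − 4.15% = 5.06%
E(R_P) = R_f + β_P × MRP = 4.15% + 0.9573 × 5.06% = 8.99%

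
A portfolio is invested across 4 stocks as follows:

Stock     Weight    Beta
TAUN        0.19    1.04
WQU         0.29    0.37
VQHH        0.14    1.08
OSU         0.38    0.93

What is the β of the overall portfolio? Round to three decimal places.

0.810

β_P = Σ w_i β_i = 0.19×1.04 + 0.29×0.37 + 0.14×1.08 + 0.38×0.93 = 0.8095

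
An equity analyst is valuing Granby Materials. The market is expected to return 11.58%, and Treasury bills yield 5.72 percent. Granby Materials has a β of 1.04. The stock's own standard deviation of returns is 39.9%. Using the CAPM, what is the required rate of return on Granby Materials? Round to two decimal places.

11.81%

Market risk premium = E(R_m) − R_f = 11.58% − 5.72% = 5.86%
E(R) = R_f + β × MRP = 5.72% + 1.04 × 5.86% = 11.81%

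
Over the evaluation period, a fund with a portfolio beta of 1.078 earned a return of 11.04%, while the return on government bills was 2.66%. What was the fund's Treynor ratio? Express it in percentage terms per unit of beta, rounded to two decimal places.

Treynor = (R_P − R_f) / β_P = (11.04% − 2.66%) / 1.0780 = 8.38% / 1.0780 = 7.77%

7.77%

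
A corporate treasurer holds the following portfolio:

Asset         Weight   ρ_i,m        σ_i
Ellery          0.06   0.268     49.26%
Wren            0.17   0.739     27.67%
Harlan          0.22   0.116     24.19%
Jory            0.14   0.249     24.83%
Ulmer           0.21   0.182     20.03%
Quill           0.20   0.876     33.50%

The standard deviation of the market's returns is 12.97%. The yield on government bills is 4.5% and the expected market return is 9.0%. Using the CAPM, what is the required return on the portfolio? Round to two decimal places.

β_Ellery = 0.268 × 49.26% / 12.97% = 1.0179
β_Wren = 0.739 × 27.67% / 12.97% = 1.5766
β_Harlan = 0.116 × 24.19% / 12.97% = 0.2163
β_Jory = 0.249 × 24.83% / 12.97% = 0.4767
β_Ulmer = 0.182 × 20.03% / 12.97% = 0.2811
β_Quill = 0.876 × 33.50% / 12.97% = 2.2626
β_P = Σ w_i β_i = 0.06×1.0179 + 0.17×1.5766 + 0.22×0.2163 + 0.14×0.4767 + 0.21×0.2811 + 0.20×2.2626 = 0.9550
MRP = 9.0% − 4.5% = 4.50%
E(R_P) = R_f + β_P × MRP = 4.5% + 0.9550 × 4.5% = 8.80%

8.80%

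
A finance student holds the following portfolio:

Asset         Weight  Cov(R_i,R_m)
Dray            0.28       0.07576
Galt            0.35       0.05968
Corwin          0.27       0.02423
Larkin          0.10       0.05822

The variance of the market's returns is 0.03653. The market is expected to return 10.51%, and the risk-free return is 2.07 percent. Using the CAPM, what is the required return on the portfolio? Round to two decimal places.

14.65%

β_Dray = 0.07576 / 0.03653 = 2.0739
β_Galt = 0.05968 / 0.03653 = 1.6337
β_Corwin = 0.02423 / 0.03653 = 0.6633
β_Larkin = 0.05822 / 0.03653 = 1.5938
β_P = Σ w_i β_i = 0.28×2.0739 + 0.35×1.6337 + 0.27×0.6633 + 0.10×1.5938 = 1.4910
MRP = 10.51% − 2.07% = 8.44%
E(R_P) = R_f + β_P × MRP = 2.07% + 1.4910 × 8.44% = 14.65%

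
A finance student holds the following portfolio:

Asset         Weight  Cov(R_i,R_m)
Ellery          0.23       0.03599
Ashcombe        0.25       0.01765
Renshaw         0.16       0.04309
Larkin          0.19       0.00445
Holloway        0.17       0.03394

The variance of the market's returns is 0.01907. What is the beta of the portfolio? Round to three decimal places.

β_Ellery = 0.03599 / 0.01907 = 1.8873
β_Ashcombe = 0.01765 / 0.01907 = 0.9255
β_Renshaw = 0.04309 / 0.01907 = 2.2596
β_Larkin = 0.00445 / 0.01907 = 0.2334
β_Holloway = 0.03394 / 0.01907 = 1.7798
β_P = Σ w_i β_i = 0.23×1.8873 + 0.25×0.9255 + 0.16×2.2596 + 0.19×0.2334 + 0.17×1.7798 = 1.3739

1.374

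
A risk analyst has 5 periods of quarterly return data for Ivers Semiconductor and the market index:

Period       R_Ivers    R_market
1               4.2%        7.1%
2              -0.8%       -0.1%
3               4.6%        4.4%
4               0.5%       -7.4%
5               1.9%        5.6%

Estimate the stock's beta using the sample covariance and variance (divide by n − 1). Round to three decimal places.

Mean R_i = (4.2 − 0.8 + 4.6 + 0.5 + 1.9) / 5 = 2.0800%
Mean R_m = (7.1 − 0.1 + 4.4 − 7.4 + 5.6) / 5 = 1.9200%
Σ(R_i − R̄_i)(R_m − R̄_m) = 37.1120  ⇒  Cov = 37.1120 / 4 = 9.2780
Σ(R_m − R̄_m)² = 137.4680  ⇒  Var(R_m) = 137.4680 / 4 = 34.3670
β = Cov / Var(R_m) = 9.2780 / 34.3670 = 0.2700

0.270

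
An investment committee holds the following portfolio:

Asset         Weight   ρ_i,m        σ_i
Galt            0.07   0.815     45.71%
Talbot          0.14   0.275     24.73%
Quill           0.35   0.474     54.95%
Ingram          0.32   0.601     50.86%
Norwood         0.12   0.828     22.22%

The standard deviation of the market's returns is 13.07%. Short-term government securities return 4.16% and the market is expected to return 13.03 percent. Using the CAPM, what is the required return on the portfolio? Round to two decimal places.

β_Galt = 0.815 × 45.71% / 13.07% = 2.8503
β_Talbot = 0.275 × 24.73% / 13.07% = 0.5203
β_Quill = 0.474 × 54.95% / 13.07% = 1.9928
β_Ingram = 0.601 × 50.86% / 13.07% = 2.3387
β_Norwood = 0.828 × 22.22% / 13.07% = 1.4077
β_P = Σ w_i β_i = 0.07×2.8503 + 0.14×0.5203 + 0.35×1.9928 + 0.32×2.3387 + 0.12×1.4077 = 1.8872
MRP = 13.03% − 4.16% = 8.87%
E(R_P) = R_f + β_P × MRP = 4.16% + 1.8872 × 8.87% = 20.90%

20.90%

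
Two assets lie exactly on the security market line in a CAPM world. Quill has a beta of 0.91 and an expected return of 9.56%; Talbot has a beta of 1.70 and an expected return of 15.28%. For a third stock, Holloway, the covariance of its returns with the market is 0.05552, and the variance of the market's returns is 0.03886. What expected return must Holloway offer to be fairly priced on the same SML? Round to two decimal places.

MRP = (15.28% − 9.56%) / (1.70 − 0.91) = 7.2405%
R_f = 9.56% − 0.91 × 7.2405% = 2.9711%
β_Holloway = Cov / Var(R_m) = 0.05552 / 0.03886 = 1.4287
E(R_Holloway) = R_f + β × MRP = 2.9711% + 1.4287 × 7.2405% = 13.32%

13.32%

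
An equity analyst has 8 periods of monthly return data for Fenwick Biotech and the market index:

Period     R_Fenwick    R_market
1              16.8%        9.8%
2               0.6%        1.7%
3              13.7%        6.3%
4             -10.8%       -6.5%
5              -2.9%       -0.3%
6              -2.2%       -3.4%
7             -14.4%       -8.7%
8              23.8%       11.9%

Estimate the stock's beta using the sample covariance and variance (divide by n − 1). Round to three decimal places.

Mean R_i = (16.8 + 0.6 + 13.7 − 10.8 − 2.9 − 2.2 − 14.4 + 23.8) / 8 = 3.0750%
Mean R_m = (9.8 + 1.7 + 6.3 − 6.5 − 0.3 − 3.4 − 8.7 + 11.9) / 8 = 1.3500%
Σ(R_i − R̄_i)(R_m − R̄_m) = 705.8100  ⇒  Cov = 705.8100 / 7 = 100.8300
Σ(R_m − R̄_m)² = 395.2400  ⇒  Var(R_m) = 395.2400 / 7 = 56.4629
β = Cov / Var(R_m) = 100.8300 / 56.4629 = 1.7858

1.786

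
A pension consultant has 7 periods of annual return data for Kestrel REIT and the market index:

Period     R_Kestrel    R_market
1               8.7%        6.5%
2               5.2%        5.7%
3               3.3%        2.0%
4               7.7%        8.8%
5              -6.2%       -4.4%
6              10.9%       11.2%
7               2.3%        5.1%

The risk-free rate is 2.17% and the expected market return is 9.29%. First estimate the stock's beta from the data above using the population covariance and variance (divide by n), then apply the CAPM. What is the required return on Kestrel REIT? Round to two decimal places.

9.74%

Mean R_i = (8.7 + 5.2 + 3.3 + 7.7 − 6.2 + 10.9 + 2.3) / 7 = 4.5571%
Mean R_m = (6.5 + 5.7 + 2.0 + 8.8 − 4.4 + 11.2 + 5.1) / 7 = 4.9857%
Σ(R_i − R̄_i)(R_m − R̄_m) = 162.5957  ⇒  Cov = 162.5957 / 7 = 23.2280
Σ(R_m − R̄_m)² = 152.9886  ⇒  Var(R_m) = 152.9886 / 7 = 21.8555
β = Cov / Var(R_m) = 23.2280 / 21.8555 = 1.0628
MRP = 9.29% − 2.17% = 7.12%
E(R) = R_f + β × MRP = 2.17% + 1.0628 × 7.12% = 9.74%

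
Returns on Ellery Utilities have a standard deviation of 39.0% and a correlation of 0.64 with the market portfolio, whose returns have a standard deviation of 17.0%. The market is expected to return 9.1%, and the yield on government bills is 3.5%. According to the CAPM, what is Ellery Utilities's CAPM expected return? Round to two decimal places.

11.72%

β = ρ × σ_i / σ_m = 0.64 × 39.0% / 17.0% = 1.4682
MRP = 9.1% − 3.5% = 5.60%
E(R) = 3.5% + 1.4682 × 5.6% = 11.72%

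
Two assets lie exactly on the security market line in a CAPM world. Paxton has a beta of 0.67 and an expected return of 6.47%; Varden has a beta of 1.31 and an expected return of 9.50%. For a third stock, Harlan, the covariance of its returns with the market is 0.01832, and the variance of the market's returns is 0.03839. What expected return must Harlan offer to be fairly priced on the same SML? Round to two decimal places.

5.56%

MRP = (9.50% − 6.47%) / (1.31 − 0.67) = 4.7344%
R_f = 6.47% − 0.67 × 4.7344% = 3.2980%
β_Harlan = Cov / Var(R_m) = 0.01832 / 0.03839 = 0.4772
E(R_Harlan) = R_f + β × MRP = 3.2980% + 0.4772 × 4.7344% = 5.56%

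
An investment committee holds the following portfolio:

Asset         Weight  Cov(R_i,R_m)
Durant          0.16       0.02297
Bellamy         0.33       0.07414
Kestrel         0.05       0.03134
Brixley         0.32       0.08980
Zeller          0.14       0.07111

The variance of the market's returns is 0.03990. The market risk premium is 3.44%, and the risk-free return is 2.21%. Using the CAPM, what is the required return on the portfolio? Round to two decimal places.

8.11%

β_Durant = 0.02297 / 0.03990 = 0.5757
β_Bellamy = 0.07414 / 0.03990 = 1.8581
β_Kestrel = 0.03134 / 0.03990 = 0.7855
β_Brixley = 0.08980 / 0.03990 = 2.2506
β_Zeller = 0.07111 / 0.03990 = 1.7822
β_P = Σ w_i β_i = 0.16×0.5757 + 0.33×1.8581 + 0.05×0.7855 + 0.32×2.2506 + 0.14×1.7822 = 1.7143
E(R_P) = R_f + β_P × MRP = 2.21% + 1.7143 × 3.44% = 8.11%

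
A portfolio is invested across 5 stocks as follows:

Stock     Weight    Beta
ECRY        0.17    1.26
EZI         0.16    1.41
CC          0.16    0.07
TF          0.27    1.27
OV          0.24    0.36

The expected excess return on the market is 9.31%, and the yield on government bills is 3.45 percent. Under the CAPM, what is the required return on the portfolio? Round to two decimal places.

11.65%

β_P = Σ w_i β_i = 0.17×1.26 + 0.16×1.41 + 0.16×0.07 + 0.27×1.27 + 0.24×0.36 = 0.8803
E(R_P) = R_f + β_P × MRP = 3.45% + 0.8803 × 9.31% = 11.65%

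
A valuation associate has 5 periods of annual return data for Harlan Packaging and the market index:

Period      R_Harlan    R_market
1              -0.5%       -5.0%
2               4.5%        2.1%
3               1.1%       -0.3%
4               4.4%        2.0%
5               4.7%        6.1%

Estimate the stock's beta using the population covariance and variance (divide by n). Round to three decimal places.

0.534

Mean R_i = (-0.5 + 4.5 + 1.1 + 4.4 + 4.7) / 5 = 2.8400%
Mean R_m = (-5.0 + 2.1 − 0.3 + 2.0 + 6.1) / 5 = 0.9800%
Σ(R_i − R̄_i)(R_m − R̄_m) = 35.1740  ⇒  Cov = 35.1740 / 5 = 7.0348
Σ(R_m − R̄_m)² = 65.9080  ⇒  Var(R_m) = 65.9080 / 5 = 13.1816
β = Cov / Var(R_m) = 7.0348 / 13.1816 = 0.5337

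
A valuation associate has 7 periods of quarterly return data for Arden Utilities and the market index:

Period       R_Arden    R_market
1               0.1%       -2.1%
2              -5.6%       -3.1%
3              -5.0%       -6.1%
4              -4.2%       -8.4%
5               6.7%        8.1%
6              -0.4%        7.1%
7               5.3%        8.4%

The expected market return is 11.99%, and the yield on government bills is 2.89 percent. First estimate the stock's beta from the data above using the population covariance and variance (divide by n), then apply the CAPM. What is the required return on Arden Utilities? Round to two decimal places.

8.26%

Mean R_i = (0.1 − 5.6 − 5.0 − 4.2 + 6.7 − 0.4 + 5.3) / 7 = -0.4429%
Mean R_m = (-2.1 − 3.1 − 6.1 − 8.4 + 8.1 + 7.1 + 8.4) / 7 = 0.5571%
Σ(R_i − R̄_i)(R_m − R̄_m) = 180.6071  ⇒  Cov = 180.6071 / 7 = 25.8010
Σ(R_m − R̄_m)² = 306.1971  ⇒  Var(R_m) = 306.1971 / 7 = 43.7424
β = Cov / Var(R_m) = 25.8010 / 43.7424 = 0.5898
MRP = 11.99% − 2.89% = 9.10%
E(R) = R_f + β × MRP = 2.89% + 0.5898 × 9.10% = 8.26%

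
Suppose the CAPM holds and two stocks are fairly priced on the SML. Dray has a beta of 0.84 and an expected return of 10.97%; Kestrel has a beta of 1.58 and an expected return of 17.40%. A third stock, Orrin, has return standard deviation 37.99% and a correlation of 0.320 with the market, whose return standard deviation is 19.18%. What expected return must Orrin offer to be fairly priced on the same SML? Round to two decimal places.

MRP = (17.40% − 10.97%) / (1.58 − 0.84) = 8.6892%
R_f = 10.97% − 0.84 × 8.6892% = 3.6711%
β_Orrin = ρ·σ_i/σ_m = 0.320 × 37.99 / 19.18 = 0.6338
E(R_Orrin) = R_f + β × MRP = 3.6711% + 0.6338 × 8.6892% = 9.18%

9.18%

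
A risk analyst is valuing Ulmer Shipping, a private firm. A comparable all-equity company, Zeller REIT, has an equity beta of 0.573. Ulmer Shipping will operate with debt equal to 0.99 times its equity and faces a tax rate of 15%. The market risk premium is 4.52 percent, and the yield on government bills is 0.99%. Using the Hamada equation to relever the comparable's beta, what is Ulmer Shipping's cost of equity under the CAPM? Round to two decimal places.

5.76%

β_L = β_U × [1 + (1 − t)(D/E)] = 0.573 × [1 + (1 − 0.15) × 0.99]
    = 0.573 × [1 + 0.85 × 0.99] = 0.573 × 1.8415 = 1.0552
E(R) = R_f + β_L × MRP = 0.99% + 1.0552 × 4.52% = 5.76%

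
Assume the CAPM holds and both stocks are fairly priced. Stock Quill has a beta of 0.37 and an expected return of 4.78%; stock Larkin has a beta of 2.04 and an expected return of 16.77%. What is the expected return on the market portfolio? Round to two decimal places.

9.30%

Both satisfy E(R) = R_f + β·MRP, so the slope of the SML is
MRP = (16.77% − 4.78%) / (2.04 − 0.37) = 11.99% / 1.67 = 7.1796%
R_f = E(R_Quill) − β_Quill·MRP = 4.78% − 0.37 × 7.1796% = 2.1235%
E(R_m) = R_f + MRP = 2.1235% + 7.1796% = 9.30%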